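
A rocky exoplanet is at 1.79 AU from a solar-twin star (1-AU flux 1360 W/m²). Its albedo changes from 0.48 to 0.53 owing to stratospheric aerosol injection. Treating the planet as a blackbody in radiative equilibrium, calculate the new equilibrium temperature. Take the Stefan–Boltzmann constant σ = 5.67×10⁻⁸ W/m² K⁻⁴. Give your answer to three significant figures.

Irradiance scales as 1/d², so S = 1360 W/m² × (1/1.79)² = 424.5 W/m².
New equilibrium: T₂ = [(1−0.53)·424.5/(4σ)]^(1/4) = 172.2 K.

172 K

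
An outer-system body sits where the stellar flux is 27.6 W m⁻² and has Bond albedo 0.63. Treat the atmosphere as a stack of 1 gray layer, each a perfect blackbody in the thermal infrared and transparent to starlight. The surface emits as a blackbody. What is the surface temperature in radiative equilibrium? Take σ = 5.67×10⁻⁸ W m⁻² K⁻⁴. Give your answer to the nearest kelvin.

97 K

OLR = S(1−α)/4 = 2.553 W m⁻²; the top layer radiates at T_e = 81.92 K.
Layer-by-layer balance gives σT_s⁴ = (N+1)σT_e⁴, so T_s = 2^¼·81.92 = 97.41 K.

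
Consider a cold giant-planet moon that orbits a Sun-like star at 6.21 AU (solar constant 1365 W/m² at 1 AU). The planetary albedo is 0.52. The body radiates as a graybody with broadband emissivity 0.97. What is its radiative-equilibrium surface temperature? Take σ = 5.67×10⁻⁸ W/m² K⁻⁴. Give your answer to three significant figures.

Irradiance scales as 1/d², so S = 1365 W/m² × (1/6.21)² = 35.40 W/m².
Averaging over the sphere, the absorbed flux is S(1−α)/4 = 4.247 W/m².
Radiative balance εσT⁴ = 4.247 gives T = [4.247/(0.97·σ)]^(1/4) = 93.74 K.

93.7 K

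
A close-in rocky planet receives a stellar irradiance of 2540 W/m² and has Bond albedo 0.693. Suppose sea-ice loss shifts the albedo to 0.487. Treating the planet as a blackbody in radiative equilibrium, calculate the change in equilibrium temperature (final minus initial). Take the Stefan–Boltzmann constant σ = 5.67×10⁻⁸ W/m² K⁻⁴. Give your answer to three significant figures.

33.2 K

With α = 0.693, T₁ = 242.1 K.
After:  T₂ = [2540·0.513/(4σ)]^(1/4) = 275.3 K.
Change: 275.3 − 242.1 = 33.16 K.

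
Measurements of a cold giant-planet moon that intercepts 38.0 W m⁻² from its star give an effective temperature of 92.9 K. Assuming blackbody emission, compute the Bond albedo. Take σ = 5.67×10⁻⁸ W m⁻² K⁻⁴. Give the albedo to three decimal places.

0.555

Rearranging the radiative balance, α = 1 − 4σT⁴/S.
4σT⁴ = 4·5.67×10⁻⁸·(92.9)⁴ = 16.89 W m⁻².
1−α = 16.89/38.00 = 0.4446, so α = 0.5554.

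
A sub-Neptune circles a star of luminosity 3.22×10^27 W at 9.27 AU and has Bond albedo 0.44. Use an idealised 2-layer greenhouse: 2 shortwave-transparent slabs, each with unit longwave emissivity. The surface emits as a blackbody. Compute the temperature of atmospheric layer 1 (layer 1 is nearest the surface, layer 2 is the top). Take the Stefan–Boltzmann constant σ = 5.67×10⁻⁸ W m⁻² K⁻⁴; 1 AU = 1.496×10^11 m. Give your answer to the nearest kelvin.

160 K

d = 9.27 × 1.496×10^11 m = 1.387×10^12 m.
S = L/(4πd²) = 133.2 W m⁻².
Top-of-atmosphere balance: σT_e⁴ = S(1−α)/4 = 18.65 W m⁻² → T_e = 134.7 K.
Each opaque layer satisfies 2T_j⁴ = T_{j−1}⁴ + T_{j+1}⁴, giving T_k⁴ = (N+1−k)T_e⁴.
With k = 1: T_1 = (2+1−1)^¼·134.7 K = 160.2 K.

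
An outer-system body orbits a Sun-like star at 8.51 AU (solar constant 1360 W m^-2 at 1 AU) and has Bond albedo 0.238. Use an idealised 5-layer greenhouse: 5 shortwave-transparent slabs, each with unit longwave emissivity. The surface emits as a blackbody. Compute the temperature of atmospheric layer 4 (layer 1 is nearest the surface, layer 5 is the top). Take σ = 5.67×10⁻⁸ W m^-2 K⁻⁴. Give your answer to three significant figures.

Flux at the orbit: S = 1360/(8.51)² = 18.78 W m^-2.
OLR = S(1−α)/4 = 3.577 W m^-2; the top layer radiates at T_e = 89.12 K.
The net upward flux σT_e⁴ is constant between every pair of levels, so T_k⁴ = (N+1−k)T_e⁴.
With k = 4: T_4 = (5+1−4)^¼·89.12 K = 106.0 K.

106 K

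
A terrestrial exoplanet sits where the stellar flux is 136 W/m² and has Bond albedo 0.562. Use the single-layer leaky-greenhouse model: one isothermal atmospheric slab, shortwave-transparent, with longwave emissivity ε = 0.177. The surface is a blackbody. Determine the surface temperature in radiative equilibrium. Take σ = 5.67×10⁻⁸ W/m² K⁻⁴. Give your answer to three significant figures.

130 K

Effective emission temperature (TOA balance): σT_e⁴ = S(1−α)/4 = 14.89 W/m² → T_e = 127.3 K.
Surface balance with a leaky layer gives σT_s⁴ = σT_e⁴·2/(2−ε), so T_s = T_e·[2/(2−0.177)]^(1/4) = 130.3 K.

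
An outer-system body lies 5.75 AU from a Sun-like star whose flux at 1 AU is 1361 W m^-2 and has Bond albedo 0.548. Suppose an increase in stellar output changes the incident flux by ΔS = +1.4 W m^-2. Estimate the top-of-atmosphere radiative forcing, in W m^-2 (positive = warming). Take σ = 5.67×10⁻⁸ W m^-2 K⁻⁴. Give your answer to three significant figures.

0.158 W m^-2

Irradiance scales as 1/d², so S = 1361 W m^-2 × (1/5.75)² = 41.16 W m^-2.
ΔF = Δ[S(1−α)]/4 = (1−0.548)·+1.4/4 = 0.1582 W m^-2.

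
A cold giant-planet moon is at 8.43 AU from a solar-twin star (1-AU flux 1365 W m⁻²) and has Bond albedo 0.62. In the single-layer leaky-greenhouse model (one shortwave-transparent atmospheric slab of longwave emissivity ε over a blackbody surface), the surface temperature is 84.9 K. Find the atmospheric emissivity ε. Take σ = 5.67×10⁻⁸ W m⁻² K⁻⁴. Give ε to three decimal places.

0.761

By the inverse-square law, S = 1365/8.43² = 19.21 W m⁻².
TOA balance gives T_e = 75.32 K.
Since (2−ε)/2 = (T_e/T_s)⁴ = 0.6194, ε = 0.7612.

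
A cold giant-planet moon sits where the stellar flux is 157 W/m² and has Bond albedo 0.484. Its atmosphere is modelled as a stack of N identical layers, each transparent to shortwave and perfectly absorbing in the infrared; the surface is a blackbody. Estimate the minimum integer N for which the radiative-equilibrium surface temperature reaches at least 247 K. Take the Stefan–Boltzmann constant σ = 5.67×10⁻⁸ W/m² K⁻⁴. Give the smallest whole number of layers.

OLR = S(1−α)/4 = 20.25 W/m²; the top layer radiates at T_e = 137.5 K.
Need (N+1)T_e⁴ ≥ T_s⁴, i.e. N+1 ≥ (247/137.5)⁴ = 10.420.
The minimum whole number is N = 10.

10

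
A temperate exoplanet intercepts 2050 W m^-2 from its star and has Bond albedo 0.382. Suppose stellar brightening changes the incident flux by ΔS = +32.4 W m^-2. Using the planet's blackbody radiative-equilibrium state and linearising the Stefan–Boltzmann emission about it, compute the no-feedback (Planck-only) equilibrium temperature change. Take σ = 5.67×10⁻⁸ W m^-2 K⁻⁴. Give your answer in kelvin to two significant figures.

Unperturbed T_e = [2050·(1−0.382)/(4σ)]^¼ = 273.4 K.
Only a fraction (1−α) is absorbed and it's spread over 4πR², so ΔF = (1−α)ΔS/4 = 5.006 W m^-2.
The Planck feedback parameter is 4σT_e³ = 4.634 W m^-2/K.
ΔT₀ = ΔF/λ_P = 5.006/4.634 = 1.08 K.

1.1 K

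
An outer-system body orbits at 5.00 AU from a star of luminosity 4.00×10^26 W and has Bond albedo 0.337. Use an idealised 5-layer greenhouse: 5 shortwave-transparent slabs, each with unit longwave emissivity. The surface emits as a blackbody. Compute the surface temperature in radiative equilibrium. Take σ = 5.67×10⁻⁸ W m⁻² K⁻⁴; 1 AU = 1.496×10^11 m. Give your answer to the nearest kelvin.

178 K

Orbital distance: d = 5.00 AU = 7.480×10^11 m.
Spreading L over a sphere of radius d: S = 4.00×10^26/(4π·7.48×10^11²) = 56.89 W m⁻².
Top-of-atmosphere balance: σT_e⁴ = S(1−α)/4 = 9.430 W m⁻² → T_e = 113.6 K.
With N = 5 opaque layers, T_s = (N+1)^(1/4)·T_e = 6^(1/4)·113.6 = 177.7 K.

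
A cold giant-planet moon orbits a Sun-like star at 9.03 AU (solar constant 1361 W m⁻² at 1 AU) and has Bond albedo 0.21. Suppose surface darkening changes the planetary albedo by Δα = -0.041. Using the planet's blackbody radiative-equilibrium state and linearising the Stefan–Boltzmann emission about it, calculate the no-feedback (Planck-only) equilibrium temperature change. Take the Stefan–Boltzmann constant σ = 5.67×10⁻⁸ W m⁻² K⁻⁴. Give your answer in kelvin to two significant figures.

1.1 K

Irradiance scales as 1/d², so S = 1361 W m⁻² × (1/9.03)² = 16.69 W m⁻².
Reference equilibrium: T_e = [S(1−α)/(4σ)]^(1/4) = 87.32 K.
The change in absorbed flux is Δ[S(1−α)/4] = −SΔα/4 = 0.1711 W m⁻².
The Planck feedback parameter is 4σT_e³ = 0.1510 W m⁻²/K.
Hence the no-feedback warming is ΔF/(4σT_e³) = 1.13 K.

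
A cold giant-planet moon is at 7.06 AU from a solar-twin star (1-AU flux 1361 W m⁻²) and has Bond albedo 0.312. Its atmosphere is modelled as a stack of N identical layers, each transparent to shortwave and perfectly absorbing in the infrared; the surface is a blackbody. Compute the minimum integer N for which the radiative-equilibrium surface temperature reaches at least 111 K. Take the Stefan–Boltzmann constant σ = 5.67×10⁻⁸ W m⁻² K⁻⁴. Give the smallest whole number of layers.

1

By the inverse-square law, S = 1361/7.06² = 27.31 W m⁻².
OLR = S(1−α)/4 = 4.697 W m⁻²; the top layer radiates at T_e = 95.40 K.
Need (N+1)T_e⁴ ≥ T_s⁴, i.e. N+1 ≥ (111/95.40)⁴ = 1.833.
So N ≥ 0.833; the smallest integer is N = 1.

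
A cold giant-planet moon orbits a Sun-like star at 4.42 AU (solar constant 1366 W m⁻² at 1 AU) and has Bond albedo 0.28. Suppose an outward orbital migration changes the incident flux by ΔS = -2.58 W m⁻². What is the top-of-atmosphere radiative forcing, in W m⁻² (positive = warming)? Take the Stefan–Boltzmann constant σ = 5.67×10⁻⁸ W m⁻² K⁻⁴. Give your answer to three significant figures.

-0.464 W m⁻²

By the inverse-square law, S = 1366/4.42² = 69.92 W m⁻².
ΔF = Δ[S(1−α)]/4 = (1−0.28)·-2.58/4 = -0.4644 W m⁻².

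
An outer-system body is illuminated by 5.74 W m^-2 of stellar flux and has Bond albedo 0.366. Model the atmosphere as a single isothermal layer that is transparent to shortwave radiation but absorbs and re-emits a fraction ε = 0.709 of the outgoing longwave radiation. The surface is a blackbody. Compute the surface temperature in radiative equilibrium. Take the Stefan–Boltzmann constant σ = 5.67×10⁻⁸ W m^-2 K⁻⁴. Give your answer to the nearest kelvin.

Effective emission temperature (TOA balance): σT_e⁴ = S(1−α)/4 = 0.9098 W m^-2 → T_e = 63.29 K.
For a single slab of emissivity ε, T_s⁴ = 2T_e⁴/(2−ε); thus T_s = 63.29·(1.549)^(1/4) = 70.61 K.

71 K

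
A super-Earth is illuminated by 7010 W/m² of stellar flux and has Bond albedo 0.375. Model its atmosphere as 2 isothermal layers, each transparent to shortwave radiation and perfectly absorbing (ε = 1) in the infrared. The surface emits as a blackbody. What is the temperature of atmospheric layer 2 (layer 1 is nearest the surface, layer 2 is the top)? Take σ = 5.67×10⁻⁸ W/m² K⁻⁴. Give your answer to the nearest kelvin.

The effective emission temperature is T_e = [S(1−α)/(4σ)]^¼ = 372.8 K.
In the N-layer model, layer k (counted from the surface) has T_k = (N+1−k)^(1/4)·T_e.
With k = 2: T_2 = (2+1−2)^¼·372.8 K = 372.8 K.

373 K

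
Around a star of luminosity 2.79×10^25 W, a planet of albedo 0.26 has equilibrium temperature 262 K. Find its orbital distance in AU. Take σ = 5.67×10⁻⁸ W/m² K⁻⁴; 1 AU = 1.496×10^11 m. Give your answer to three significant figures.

0.262 AU

Energy balance gives S = 4σT⁴/(1−α) = 1444 W/m².
S = L/(4πd²) → d = √(L/4πS) = √(2.79×10^25/(4π·1444)) = 3.921×10^10 m = 0.2621 AU.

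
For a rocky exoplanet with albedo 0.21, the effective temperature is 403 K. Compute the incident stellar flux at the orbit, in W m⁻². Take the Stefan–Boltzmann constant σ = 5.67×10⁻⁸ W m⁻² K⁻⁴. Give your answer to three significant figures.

Invert the energy balance for S: S = 4σT⁴/(1−α).
The emitted flux is σT⁴ = 1496 W m⁻².
So S = 4×1496/(1−0.21) = 7572 W m⁻².

7570 W m⁻²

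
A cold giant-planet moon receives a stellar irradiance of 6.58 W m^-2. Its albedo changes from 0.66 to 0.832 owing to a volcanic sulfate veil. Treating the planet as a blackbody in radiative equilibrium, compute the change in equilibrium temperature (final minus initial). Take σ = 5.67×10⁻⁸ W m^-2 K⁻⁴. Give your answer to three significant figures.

-9.06 kelvin

Initial: T₁ = [S(1−0.66)/(4σ)]^(1/4) = 56.04 K.
After:  T₂ = [6.580·0.168/(4σ)]^(1/4) = 46.99 K.
ΔT = T₂ − T₁ = -9.056 K.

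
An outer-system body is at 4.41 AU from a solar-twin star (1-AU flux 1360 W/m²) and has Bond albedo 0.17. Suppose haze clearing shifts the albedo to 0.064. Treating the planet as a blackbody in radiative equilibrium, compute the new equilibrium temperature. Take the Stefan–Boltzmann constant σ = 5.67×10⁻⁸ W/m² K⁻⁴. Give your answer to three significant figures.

Flux at the orbit: S = 1360/(4.41)² = 69.93 W/m².
With the new albedo, S(1−α₂)/4 = 16.36 W/m², so T₂ = 130.3 K.

130 K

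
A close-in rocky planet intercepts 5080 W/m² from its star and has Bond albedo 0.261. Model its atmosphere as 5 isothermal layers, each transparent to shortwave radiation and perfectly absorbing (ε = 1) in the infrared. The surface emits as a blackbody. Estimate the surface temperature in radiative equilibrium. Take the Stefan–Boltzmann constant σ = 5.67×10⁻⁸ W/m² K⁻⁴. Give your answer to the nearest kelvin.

OLR = S(1−α)/4 = 938.5 W/m²; the top layer radiates at T_e = 358.7 K.
With N = 5 opaque layers, T_s = (N+1)^(1/4)·T_e = 6^(1/4)·358.7 = 561.4 K.

561 K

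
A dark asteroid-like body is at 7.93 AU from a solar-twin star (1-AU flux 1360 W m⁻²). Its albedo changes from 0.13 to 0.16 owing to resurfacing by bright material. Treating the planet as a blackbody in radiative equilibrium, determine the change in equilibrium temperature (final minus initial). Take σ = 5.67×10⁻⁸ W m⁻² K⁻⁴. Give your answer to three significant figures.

-0.834 K

By the inverse-square law, S = 1360/7.93² = 21.63 W m⁻².
Initial: T₁ = [S(1−0.13)/(4σ)]^(1/4) = 95.44 K.
With α = 0.16, T₂ = 94.60 K.
Change: 94.60 − 95.44 = -0.8336 K.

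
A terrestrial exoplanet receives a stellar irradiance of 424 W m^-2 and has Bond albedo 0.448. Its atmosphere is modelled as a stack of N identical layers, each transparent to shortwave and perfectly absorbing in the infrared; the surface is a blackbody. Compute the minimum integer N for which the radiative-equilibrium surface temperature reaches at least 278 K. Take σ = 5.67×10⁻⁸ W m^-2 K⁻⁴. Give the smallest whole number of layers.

5

Top-of-atmosphere balance: σT_e⁴ = S(1−α)/4 = 58.51 W m^-2 → T_e = 179.2 K.
Since T_s⁴ = (N+1)T_e⁴, we need N ≥ (T_s/T_e)⁴ − 1 = 4.788.
Rounding up, N = 5.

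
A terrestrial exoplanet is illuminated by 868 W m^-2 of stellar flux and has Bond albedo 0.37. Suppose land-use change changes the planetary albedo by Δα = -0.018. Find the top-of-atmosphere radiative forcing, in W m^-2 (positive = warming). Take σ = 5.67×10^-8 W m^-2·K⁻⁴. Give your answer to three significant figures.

The change in absorbed flux is Δ[S(1−α)/4] = −SΔα/4 = 3.906 W m^-2.

3.91 W m^-2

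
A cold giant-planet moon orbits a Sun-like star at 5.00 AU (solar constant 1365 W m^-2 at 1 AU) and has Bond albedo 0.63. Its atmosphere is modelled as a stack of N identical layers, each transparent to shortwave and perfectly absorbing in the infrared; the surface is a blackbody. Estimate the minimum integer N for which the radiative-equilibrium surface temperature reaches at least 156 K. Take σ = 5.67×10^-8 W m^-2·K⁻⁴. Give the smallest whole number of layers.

Irradiance scales as 1/d², so S = 1365 W m^-2 × (1/5.00)² = 54.60 W m^-2.
The effective emission temperature is T_e = [S(1−α)/(4σ)]^¼ = 97.15 K.
Need (N+1)T_e⁴ ≥ T_s⁴, i.e. N+1 ≥ (156/97.15)⁴ = 6.649.
The minimum whole number is N = 6.

6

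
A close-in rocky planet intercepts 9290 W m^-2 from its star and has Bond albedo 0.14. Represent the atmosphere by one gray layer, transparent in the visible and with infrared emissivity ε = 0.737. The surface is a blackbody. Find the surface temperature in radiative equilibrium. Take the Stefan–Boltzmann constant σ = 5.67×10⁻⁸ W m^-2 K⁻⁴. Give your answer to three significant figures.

486 K

The planet radiates to space at T_e = [S(1−α)/(4σ)]^(1/4) = 433.2 K.
Surface balance with a leaky layer gives σT_s⁴ = σT_e⁴·2/(2−ε), so T_s = T_e·[2/(2−0.737)]^(1/4) = 486.0 K.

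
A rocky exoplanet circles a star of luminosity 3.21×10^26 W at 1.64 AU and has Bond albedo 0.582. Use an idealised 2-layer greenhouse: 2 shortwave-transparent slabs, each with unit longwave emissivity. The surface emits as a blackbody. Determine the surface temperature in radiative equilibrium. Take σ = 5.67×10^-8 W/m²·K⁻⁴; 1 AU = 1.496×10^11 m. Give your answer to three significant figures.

220 K

d = 1.64 × 1.496×10^11 m = 2.453×10^11 m.
Flux at the orbit: S = L/(4πd²) = 3.21×10^26/(4π·(2.45×10^11)²) = 424.4 W/m².
Top-of-atmosphere balance: σT_e⁴ = S(1−α)/4 = 44.35 W/m² → T_e = 167.2 K.
For an N-layer opaque stack, T_s⁴ = (N+1)T_e⁴, hence T_s = (3)^(1/4)×167.2 K = 220.1 K.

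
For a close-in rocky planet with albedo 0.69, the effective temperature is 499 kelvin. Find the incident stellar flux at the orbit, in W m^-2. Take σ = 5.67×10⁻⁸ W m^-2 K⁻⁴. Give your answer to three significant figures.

From S(1−α)/4 = σT⁴: S = 4σT⁴/(1−α).
The emitted flux is σT⁴ = 3515 W m^-2.
So S = 4×3515/(1−0.69) = 45360 W m^-2.

45400 W m^-2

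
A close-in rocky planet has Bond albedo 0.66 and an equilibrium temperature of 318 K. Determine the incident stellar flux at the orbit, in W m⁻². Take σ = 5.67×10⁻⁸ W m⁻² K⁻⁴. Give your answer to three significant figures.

From S(1−α)/4 = σT⁴: S = 4σT⁴/(1−α).
σT⁴ = 5.67×10⁻⁸·(318)⁴ = 579.8 W m⁻².
S = 4·579.8/0.34 = 6821 W m⁻².

6820 W m⁻²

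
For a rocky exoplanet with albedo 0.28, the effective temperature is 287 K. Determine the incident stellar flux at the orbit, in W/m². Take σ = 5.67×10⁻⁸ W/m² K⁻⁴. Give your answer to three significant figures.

2140 W/m²

From S(1−α)/4 = σT⁴: S = 4σT⁴/(1−α).
The emitted flux is σT⁴ = 384.7 W/m².
S = 4·384.7/0.72 = 2137 W/m².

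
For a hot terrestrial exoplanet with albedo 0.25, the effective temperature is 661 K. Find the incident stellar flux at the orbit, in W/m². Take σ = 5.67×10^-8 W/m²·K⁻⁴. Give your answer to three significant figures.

57700 W/m²

From S(1−α)/4 = σT⁴: S = 4σT⁴/(1−α).
The emitted flux is σT⁴ = 10820 W/m².
So S = 4×10820/(1−0.25) = 57730 W/m².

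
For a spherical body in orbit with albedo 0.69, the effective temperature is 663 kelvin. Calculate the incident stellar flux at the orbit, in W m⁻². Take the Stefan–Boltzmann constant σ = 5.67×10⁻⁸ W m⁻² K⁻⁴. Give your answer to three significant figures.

1.41×10^5 W m⁻²

From S(1−α)/4 = σT⁴: S = 4σT⁴/(1−α).
σT⁴ = 5.67×10⁻⁸·(663)⁴ = 10960 W m⁻².
So S = 4×10960/(1−0.69) = 1.414×10^5 W m⁻².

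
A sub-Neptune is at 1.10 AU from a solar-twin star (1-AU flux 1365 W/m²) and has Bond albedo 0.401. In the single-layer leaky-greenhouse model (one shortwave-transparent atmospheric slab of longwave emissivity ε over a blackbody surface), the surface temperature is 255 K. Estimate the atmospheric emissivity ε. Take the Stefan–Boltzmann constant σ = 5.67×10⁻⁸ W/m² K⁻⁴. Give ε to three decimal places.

0.591

Irradiance scales as 1/d², so S = 1365 W/m² × (1/1.10)² = 1128 W/m².
First, T_e = [1128·(1−0.401)/(4σ)]^(1/4) = 233.6 K.
T_s⁴ = T_e⁴·2/(2−ε) → ε = 2 − 2(T_e/T_s)⁴ = 2 − 2·(233.6/255)⁴ = 0.5907.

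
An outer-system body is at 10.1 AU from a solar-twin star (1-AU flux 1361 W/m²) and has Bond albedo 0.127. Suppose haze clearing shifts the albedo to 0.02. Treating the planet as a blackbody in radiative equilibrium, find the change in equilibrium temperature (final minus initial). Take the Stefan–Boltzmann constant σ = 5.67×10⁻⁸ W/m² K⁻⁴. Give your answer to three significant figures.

2.48 K

By the inverse-square law, S = 1361/10.1² = 13.34 W/m².
Initial: T₁ = [S(1−0.127)/(4σ)]^(1/4) = 84.65 K.
After:  T₂ = [13.34·0.98/(4σ)]^(1/4) = 87.14 K.
Change: 87.14 − 84.65 = 2.483 K.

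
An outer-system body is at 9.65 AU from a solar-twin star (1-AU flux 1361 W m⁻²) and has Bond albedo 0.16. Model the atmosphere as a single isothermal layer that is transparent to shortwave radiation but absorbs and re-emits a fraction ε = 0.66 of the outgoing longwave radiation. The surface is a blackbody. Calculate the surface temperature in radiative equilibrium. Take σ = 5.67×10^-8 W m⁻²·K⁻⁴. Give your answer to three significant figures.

94.8 K

Irradiance scales as 1/d², so S = 1361 W m⁻² × (1/9.65)² = 14.62 W m⁻².
Effective emission temperature (TOA balance): σT_e⁴ = S(1−α)/4 = 3.069 W m⁻² → T_e = 85.77 K.
The surface balance (absorbed SW + ε·downward IR = σT_s⁴) with T_a⁴ = T_s⁴/2 reduces to T_s = T_e·[2/(2−ε)]^¼ = 94.81 K.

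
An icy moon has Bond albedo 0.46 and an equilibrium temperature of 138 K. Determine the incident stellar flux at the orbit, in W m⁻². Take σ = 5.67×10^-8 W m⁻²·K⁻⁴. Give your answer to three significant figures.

152 W m⁻²

From S(1−α)/4 = σT⁴: S = 4σT⁴/(1−α).
σT⁴ = 5.67×10⁻⁸·(138)⁴ = 20.56 W m⁻².
S = 4·20.56/0.54 = 152.3 W m⁻².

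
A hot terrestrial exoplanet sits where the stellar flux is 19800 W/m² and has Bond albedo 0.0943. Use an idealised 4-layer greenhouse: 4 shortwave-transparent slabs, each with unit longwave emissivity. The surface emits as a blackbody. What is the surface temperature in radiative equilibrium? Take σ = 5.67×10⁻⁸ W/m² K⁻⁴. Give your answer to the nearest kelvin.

OLR = S(1−α)/4 = 4483 W/m²; the top layer radiates at T_e = 530.3 K.
Layer-by-layer balance gives σT_s⁴ = (N+1)σT_e⁴, so T_s = 5^¼·530.3 = 792.9 K.

793 kelvin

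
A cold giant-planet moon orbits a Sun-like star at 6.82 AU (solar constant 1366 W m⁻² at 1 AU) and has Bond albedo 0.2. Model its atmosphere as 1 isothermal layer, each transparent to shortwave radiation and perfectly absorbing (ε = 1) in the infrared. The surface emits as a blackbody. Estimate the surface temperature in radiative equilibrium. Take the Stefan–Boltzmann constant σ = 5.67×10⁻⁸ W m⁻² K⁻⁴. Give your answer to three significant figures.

Flux at the orbit: S = 1366/(6.82)² = 29.37 W m⁻².
Top-of-atmosphere balance: σT_e⁴ = S(1−α)/4 = 5.874 W m⁻² → T_e = 100.9 K.
With N = 1 opaque layers, T_s = (N+1)^(1/4)·T_e = 2^(1/4)·100.9 = 120.0 K.

120 kelvin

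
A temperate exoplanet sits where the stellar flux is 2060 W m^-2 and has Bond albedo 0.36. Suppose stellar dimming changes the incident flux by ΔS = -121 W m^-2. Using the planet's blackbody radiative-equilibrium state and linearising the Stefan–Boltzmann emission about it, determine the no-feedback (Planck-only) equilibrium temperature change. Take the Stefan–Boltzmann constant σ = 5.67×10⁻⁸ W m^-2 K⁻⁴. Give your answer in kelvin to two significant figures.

-4.1 K

Reference equilibrium: T_e = [S(1−α)/(4σ)]^(1/4) = 276.1 K.
ΔF = Δ[S(1−α)]/4 = (1−0.36)·-121/4 = -19.36 W m^-2.
Linearising σT⁴ gives d(σT⁴)/dT = 4σT_e³ = 4.775 W m^-2 per K.
Hence the no-feedback warming is ΔF/(4σT_e³) = -4.05 K.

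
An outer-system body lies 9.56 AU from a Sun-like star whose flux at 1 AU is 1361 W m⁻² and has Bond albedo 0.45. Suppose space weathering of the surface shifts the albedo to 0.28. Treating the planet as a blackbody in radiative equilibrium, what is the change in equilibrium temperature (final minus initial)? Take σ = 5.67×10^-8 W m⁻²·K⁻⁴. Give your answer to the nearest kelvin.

5 kelvin

By the inverse-square law, S = 1361/9.56² = 14.89 W m⁻².
Before: T₁ = [14.89·0.55/(4σ)]^(1/4) = 77.52 K.
Final:   T₂ = [S(1−0.28)/(4σ)]^(1/4) = 82.92 K.
Change: 82.92 − 77.52 = 5.399 K.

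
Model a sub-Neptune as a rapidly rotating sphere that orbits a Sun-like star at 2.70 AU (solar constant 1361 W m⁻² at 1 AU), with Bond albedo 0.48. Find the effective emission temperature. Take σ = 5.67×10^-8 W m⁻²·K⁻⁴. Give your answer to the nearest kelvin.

By the inverse-square law, S = 1361/2.70² = 186.7 W m⁻².
Absorbed flux (global mean): S(1−α)/4 = 186.7·0.52/4 = 24.27 W m⁻².
Set σT⁴ = 24.27 → T = (24.27/σ)^(1/4) = 143.8 K.

144 kelvin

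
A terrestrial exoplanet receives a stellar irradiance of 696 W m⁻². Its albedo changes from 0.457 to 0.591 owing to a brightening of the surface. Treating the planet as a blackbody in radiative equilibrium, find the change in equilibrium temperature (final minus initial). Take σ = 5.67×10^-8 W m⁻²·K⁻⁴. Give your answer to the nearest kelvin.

Before: T₁ = [696.0·0.543/(4σ)]^(1/4) = 202.0 K.
With α = 0.591, T₂ = 188.2 K.
ΔT = T₂ − T₁ = -13.82 K.

-14 kelvin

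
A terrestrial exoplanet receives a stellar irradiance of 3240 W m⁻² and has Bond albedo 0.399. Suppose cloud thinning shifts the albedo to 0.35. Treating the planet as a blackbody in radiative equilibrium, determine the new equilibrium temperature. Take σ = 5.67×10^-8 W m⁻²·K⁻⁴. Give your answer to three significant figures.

T₂ = [S(1−α₂)/(4σ)]^(1/4) = [3240·0.65/(4σ)]^(1/4) = 310.4 K.

310 kelvin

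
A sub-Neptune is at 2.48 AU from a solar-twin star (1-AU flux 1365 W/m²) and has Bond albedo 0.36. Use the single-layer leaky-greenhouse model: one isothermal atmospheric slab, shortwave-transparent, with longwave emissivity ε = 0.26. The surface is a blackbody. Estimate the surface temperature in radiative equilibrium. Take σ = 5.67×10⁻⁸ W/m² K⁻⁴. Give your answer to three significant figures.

By the inverse-square law, S = 1365/2.48² = 221.9 W/m².
Effective emission temperature (TOA balance): σT_e⁴ = S(1−α)/4 = 35.51 W/m² → T_e = 158.2 K.
The surface balance (absorbed SW + ε·downward IR = σT_s⁴) with T_a⁴ = T_s⁴/2 reduces to T_s = T_e·[2/(2−ε)]^¼ = 163.8 K.

164 kelvin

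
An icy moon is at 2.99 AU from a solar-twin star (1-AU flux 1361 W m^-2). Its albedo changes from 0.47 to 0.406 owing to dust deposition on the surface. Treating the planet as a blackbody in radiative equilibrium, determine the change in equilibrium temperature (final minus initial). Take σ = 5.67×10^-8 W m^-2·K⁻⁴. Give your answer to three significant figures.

By the inverse-square law, S = 1361/2.99² = 152.2 W m^-2.
Initial: T₁ = [S(1−0.47)/(4σ)]^(1/4) = 137.3 K.
With α = 0.406, T₂ = 141.3 K.
ΔT = T₂ − T₁ = 3.970 K.

3.97 K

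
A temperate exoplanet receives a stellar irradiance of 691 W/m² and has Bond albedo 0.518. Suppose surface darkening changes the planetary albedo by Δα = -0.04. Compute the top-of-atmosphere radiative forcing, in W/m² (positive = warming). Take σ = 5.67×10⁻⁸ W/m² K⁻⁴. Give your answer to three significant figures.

TOA radiative forcing: ΔF = −S·Δα/4 = −691.0·(-0.04)/4 = 6.910 W/m².

6.91 W/m²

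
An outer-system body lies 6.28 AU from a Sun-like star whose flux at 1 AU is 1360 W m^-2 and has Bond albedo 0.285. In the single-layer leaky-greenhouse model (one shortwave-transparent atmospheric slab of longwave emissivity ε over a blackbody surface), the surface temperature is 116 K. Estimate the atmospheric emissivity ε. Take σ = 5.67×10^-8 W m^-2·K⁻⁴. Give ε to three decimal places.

0.799

Irradiance scales as 1/d², so S = 1360 W m^-2 × (1/6.28)² = 34.48 W m^-2.
Effective temperature: T_e = [S(1−α)/(4σ)]^(1/4) = 102.1 K.
T_s⁴ = T_e⁴·2/(2−ε) → ε = 2 − 2(T_e/T_s)⁴ = 2 − 2·(102.1/116)⁴ = 0.7992.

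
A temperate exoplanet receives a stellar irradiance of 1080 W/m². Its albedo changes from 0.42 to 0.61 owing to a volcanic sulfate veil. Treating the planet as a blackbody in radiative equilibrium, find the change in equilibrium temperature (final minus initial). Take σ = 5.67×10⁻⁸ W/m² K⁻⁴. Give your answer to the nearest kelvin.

-22 K

With α = 0.42, T₁ = 229.2 K.
Final:   T₂ = [S(1−0.61)/(4σ)]^(1/4) = 207.6 K.
ΔT = T₂ − T₁ = -21.65 K.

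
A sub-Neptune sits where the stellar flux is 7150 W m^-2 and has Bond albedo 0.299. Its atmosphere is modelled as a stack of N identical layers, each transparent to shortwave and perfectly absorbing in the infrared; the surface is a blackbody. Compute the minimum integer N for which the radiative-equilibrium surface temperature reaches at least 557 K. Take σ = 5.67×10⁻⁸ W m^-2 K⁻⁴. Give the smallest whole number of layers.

Top-of-atmosphere balance: σT_e⁴ = S(1−α)/4 = 1253 W m^-2 → T_e = 385.6 K.
Need (N+1)T_e⁴ ≥ T_s⁴, i.e. N+1 ≥ (557/385.6)⁴ = 4.356.
Rounding up, N = 4.

4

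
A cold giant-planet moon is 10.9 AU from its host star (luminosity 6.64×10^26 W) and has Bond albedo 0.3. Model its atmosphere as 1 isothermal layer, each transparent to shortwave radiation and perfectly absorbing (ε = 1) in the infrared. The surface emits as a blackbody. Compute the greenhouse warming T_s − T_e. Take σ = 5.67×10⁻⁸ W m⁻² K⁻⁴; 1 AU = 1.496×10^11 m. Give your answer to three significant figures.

Orbital distance: d = 10.9 AU = 1.631×10^12 m.
S = L/(4πd²) = 19.87 W m⁻².
Top-of-atmosphere balance: σT_e⁴ = S(1−α)/4 = 3.478 W m⁻² → T_e = 88.50 K.
Surface: T_s = (2)^¼·T_e = 105.2 K.
So the greenhouse effect raises the surface by 105.2 − 88.50 = 16.74 K.

16.7 kelvin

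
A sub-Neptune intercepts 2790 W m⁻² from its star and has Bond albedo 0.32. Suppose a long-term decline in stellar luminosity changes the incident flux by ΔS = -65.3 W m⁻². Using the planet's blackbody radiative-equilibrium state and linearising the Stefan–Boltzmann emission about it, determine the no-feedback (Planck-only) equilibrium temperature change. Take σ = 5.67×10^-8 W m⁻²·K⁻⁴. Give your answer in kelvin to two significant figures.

The baseline emission temperature is T_e = 302.4 K.
TOA radiative forcing: ΔF = (1−α)ΔS/4 = 0.68·(-65.3)/4 = -11.10 W m⁻².
Linearising σT⁴ gives d(σT⁴)/dT = 4σT_e³ = 6.273 W m⁻² per K.
Hence the no-feedback warming is ΔF/(4σT_e³) = -1.77 K.

-1.8 K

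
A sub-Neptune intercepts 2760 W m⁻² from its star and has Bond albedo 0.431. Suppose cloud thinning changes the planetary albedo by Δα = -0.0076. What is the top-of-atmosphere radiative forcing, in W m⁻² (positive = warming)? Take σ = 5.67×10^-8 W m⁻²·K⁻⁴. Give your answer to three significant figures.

The change in absorbed flux is Δ[S(1−α)/4] = −SΔα/4 = 5.244 W m⁻².

5.24 W m⁻²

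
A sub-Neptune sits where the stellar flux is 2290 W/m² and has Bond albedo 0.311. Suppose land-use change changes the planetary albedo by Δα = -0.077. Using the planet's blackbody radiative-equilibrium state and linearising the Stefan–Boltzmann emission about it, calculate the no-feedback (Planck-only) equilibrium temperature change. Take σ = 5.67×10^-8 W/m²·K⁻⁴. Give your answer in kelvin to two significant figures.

8.1 K

The baseline emission temperature is T_e = 288.8 K.
TOA radiative forcing: ΔF = −S·Δα/4 = −2290·(-0.077)/4 = 44.08 W/m².
The Planck feedback parameter is 4σT_e³ = 5.463 W/m²/K.
So ΔT₀ = 44.08/5.463 = 8.07 K.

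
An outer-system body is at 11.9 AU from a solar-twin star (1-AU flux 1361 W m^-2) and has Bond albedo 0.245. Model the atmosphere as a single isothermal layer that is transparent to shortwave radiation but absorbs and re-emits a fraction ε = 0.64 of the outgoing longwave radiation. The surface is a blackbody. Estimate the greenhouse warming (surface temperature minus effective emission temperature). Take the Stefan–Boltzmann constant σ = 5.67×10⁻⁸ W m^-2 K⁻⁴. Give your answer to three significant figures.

7.61 kelvin

Flux at the orbit: S = 1361/(11.9)² = 9.611 W m^-2.
At the top of the atmosphere, σT_e⁴ = S(1−α)/4 = 1.814 W m^-2, giving T_e = 75.21 K.
For a single slab of emissivity ε, T_s⁴ = 2T_e⁴/(2−ε); thus T_s = 75.21·(1.471)^(1/4) = 82.82 K.
T_s − T_e = 82.82 − 75.21 = 7.612 K.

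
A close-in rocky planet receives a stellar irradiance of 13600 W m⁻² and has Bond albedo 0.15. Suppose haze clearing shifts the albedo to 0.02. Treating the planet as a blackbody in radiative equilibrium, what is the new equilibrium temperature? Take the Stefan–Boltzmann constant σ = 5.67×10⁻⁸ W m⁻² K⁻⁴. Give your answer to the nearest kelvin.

492 kelvin

With the new albedo, S(1−α₂)/4 = 3332 W m⁻², so T₂ = 492.4 K.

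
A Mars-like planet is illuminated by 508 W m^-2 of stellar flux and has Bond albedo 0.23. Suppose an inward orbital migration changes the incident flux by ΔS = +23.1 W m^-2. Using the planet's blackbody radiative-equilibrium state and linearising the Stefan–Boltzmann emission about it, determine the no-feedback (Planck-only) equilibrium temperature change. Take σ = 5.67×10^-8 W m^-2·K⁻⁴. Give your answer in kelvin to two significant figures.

The baseline emission temperature is T_e = 203.8 K.
Only a fraction (1−α) is absorbed and it's spread over 4πR², so ΔF = (1−α)ΔS/4 = 4.447 W m^-2.
Linearising σT⁴ gives d(σT⁴)/dT = 4σT_e³ = 1.919 W m^-2 per K.
So ΔT₀ = 4.447/1.919 = 2.32 K.

2.3 K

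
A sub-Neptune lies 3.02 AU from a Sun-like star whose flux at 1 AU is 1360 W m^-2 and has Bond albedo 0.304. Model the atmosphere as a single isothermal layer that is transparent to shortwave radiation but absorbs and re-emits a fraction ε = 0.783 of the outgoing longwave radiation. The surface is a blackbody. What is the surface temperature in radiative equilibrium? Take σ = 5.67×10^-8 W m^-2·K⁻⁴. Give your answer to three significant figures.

166 kelvin

Flux at the orbit: S = 1360/(3.02)² = 149.1 W m^-2.
Effective emission temperature (TOA balance): σT_e⁴ = S(1−α)/4 = 25.95 W m^-2 → T_e = 146.3 K.
For a single slab of emissivity ε, T_s⁴ = 2T_e⁴/(2−ε); thus T_s = 146.3·(1.643)^(1/4) = 165.6 K.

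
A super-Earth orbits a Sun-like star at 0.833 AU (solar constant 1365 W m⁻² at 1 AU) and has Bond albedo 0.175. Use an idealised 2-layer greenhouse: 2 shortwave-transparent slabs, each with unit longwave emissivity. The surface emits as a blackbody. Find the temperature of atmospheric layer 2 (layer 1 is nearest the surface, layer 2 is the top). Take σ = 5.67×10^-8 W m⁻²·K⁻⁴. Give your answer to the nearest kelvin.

291 K

Irradiance scales as 1/d², so S = 1365 W m⁻² × (1/0.833)² = 1967 W m⁻².
OLR = S(1−α)/4 = 405.7 W m⁻²; the top layer radiates at T_e = 290.8 K.
The net upward flux σT_e⁴ is constant between every pair of levels, so T_k⁴ = (N+1−k)T_e⁴.
With k = 2: T_2 = (2+1−2)^¼·290.8 K = 290.8 K.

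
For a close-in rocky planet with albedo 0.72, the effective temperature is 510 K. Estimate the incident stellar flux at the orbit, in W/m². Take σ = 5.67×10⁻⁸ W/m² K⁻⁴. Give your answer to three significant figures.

54800 W/m²

Invert the energy balance for S: S = 4σT⁴/(1−α).
The emitted flux is σT⁴ = 3836 W/m².
So S = 4×3836/(1−0.72) = 54800 W/m².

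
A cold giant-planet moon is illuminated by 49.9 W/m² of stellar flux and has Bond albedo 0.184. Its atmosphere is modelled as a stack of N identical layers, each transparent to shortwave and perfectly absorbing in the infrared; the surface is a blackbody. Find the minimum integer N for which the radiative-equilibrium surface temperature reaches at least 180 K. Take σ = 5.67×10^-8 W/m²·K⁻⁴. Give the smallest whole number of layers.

Top-of-atmosphere balance: σT_e⁴ = S(1−α)/4 = 10.18 W/m² → T_e = 115.8 K.
Need (N+1)T_e⁴ ≥ T_s⁴, i.e. N+1 ≥ (180/115.8)⁴ = 5.847.
So N ≥ 4.847; the smallest integer is N = 5.

5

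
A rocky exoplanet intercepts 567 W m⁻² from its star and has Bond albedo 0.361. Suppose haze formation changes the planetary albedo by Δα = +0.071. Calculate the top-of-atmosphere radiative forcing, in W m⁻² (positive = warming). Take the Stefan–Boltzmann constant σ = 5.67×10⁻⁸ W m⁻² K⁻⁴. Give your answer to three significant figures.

ΔF = −(S/4)Δα = −(567.0/4)×(+0.071) = -10.06 W m⁻².

-10.1 W m⁻²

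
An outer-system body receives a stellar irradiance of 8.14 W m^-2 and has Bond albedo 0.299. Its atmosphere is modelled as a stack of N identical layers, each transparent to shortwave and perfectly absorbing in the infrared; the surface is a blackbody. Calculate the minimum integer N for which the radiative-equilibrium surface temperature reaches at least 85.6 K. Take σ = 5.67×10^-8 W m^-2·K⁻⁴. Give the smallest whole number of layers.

Top-of-atmosphere balance: σT_e⁴ = S(1−α)/4 = 1.427 W m^-2 → T_e = 70.82 K.
Since T_s⁴ = (N+1)T_e⁴, we need N ≥ (T_s/T_e)⁴ − 1 = 1.134.
So N ≥ 1.134; the smallest integer is N = 2.

2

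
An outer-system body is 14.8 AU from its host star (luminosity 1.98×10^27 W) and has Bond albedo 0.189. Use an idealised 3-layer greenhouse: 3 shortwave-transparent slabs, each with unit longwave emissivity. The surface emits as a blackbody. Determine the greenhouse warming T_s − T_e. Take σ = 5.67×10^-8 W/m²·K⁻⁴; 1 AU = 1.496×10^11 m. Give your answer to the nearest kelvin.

43 K

Orbital distance: d = 14.8 AU = 2.214×10^12 m.
S = L/(4πd²) = 32.14 W/m².
Top-of-atmosphere balance: σT_e⁴ = S(1−α)/4 = 6.517 W/m² → T_e = 103.5 K.
T_s = (N+1)^(1/4)·T_e = 146.4 K.
Warming: T_s − T_e = 42.89 K.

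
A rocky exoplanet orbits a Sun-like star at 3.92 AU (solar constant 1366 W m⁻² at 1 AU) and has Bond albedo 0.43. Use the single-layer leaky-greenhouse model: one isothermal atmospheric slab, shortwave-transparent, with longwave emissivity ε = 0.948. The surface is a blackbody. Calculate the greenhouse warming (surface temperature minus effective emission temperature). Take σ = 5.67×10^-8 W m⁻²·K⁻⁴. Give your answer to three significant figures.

21.3 kelvin

Flux at the orbit: S = 1366/(3.92)² = 88.90 W m⁻².
Effective emission temperature (TOA balance): σT_e⁴ = S(1−α)/4 = 12.67 W m⁻² → T_e = 122.3 K.
For a single slab of emissivity ε, T_s⁴ = 2T_e⁴/(2−ε); thus T_s = 122.3·(1.901)^(1/4) = 143.6 K.
Greenhouse warming: T_s − T_e = 21.30 K.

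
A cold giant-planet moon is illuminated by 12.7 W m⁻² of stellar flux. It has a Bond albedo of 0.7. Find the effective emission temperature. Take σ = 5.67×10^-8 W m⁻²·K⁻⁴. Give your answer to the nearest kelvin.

64 kelvin

Absorbed flux (global mean): S(1−α)/4 = 12.70·0.3/4 = 0.9525 W m⁻².
Balancing against σT⁴: T = (0.9525/5.67×10⁻⁸)^(1/4) = 64.02 K.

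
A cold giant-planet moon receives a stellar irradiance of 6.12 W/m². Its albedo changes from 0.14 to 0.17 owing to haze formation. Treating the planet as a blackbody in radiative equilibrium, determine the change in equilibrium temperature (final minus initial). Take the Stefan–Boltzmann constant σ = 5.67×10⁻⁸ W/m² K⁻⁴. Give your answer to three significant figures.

-0.613 kelvin

Before: T₁ = [6.120·0.86/(4σ)]^(1/4) = 69.41 K.
With α = 0.17, T₂ = 68.79 K.
Change: 68.79 − 69.41 = -0.6134 K.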